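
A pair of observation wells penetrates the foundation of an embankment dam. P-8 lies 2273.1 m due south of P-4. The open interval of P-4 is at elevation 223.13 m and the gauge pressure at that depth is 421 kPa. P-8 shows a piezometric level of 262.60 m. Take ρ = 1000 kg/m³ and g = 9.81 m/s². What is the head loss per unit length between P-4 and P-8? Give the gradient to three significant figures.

Pressure head at P-4: ψ = P/(ρg) = 421×1000 / (1000 × 9.81) = 42.92 m.
Total head at P-4: h = z + ψ = 223.13 + 42.92 = 266.05 m.
Total head at P-8: h = 262.60 m (water level in the piezometer is the total head).
Head difference: h(P-4) − h(P-8) = 266.05 − 262.60 = 3.45 m.
Hydraulic gradient: i = |Δh| / L = 3.45 / 2273.1 = 0.00152.

i ≈ 0.00152 m/m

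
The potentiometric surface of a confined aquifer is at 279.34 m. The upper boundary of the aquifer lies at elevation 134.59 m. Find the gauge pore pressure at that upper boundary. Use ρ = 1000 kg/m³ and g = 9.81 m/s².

Pressure head at the aquifer top: ψ = h − z = 279.34 − 134.59 = 144.75 m.
P = ρgψ = 1000 × 9.81 × 144.75 = 1419997 Pa ≈ 1420 kPa.

P ≈ 1420 kPa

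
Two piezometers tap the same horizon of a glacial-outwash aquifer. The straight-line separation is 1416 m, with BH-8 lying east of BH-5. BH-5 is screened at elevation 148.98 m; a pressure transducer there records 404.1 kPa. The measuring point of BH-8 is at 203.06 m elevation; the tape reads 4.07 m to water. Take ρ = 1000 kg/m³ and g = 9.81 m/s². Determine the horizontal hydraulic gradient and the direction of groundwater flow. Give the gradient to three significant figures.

Pressure head at BH-5: ψ = P/(ρg) = 404.1×1000 / (1000 × 9.81) = 41.19 m.
Total head at BH-5: h = z + ψ = 148.98 + 41.19 = 190.17 m.
Total head at BH-8: h = 203.06 − 4.07 = 198.99 m.
Head difference: h(BH-5) − h(BH-8) = 190.17 − 198.99 = -8.82 m.
Hydraulic gradient: i = |Δh| / L = 8.82 / 1416 = 0.00623.
Flow is from higher to lower head: from BH-8 toward BH-5, i.e. toward the west.

i ≈ 0.00623; groundwater flows toward the west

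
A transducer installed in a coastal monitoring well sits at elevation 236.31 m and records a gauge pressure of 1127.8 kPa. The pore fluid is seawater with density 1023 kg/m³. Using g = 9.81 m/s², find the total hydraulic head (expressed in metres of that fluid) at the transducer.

h ≈ 348.69 m

ψ = P/(ρg) = 1127.8×1000 / (1023 × 9.81) = 112.38 m.
h = z + ψ = 236.31 + 112.38 = 348.69 m.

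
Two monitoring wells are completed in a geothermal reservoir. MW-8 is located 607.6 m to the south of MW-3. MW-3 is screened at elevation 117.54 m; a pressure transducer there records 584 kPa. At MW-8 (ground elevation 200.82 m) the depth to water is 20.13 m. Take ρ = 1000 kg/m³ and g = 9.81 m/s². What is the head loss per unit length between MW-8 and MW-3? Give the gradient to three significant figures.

i ≈ 0.00596 m/m

Pressure head at MW-3: ψ = P/(ρg) = 584×1000 / (1000 × 9.81) = 59.53 m.
Total head at MW-3: h = z + ψ = 117.54 + 59.53 = 177.07 m.
Total head at MW-8: h = 200.82 − 20.13 = 180.69 m.
Head difference: h(MW-3) − h(MW-8) = 177.07 − 180.69 = -3.62 m.
Hydraulic gradient: i = |Δh| / L = 3.62 / 607.6 = 0.00596.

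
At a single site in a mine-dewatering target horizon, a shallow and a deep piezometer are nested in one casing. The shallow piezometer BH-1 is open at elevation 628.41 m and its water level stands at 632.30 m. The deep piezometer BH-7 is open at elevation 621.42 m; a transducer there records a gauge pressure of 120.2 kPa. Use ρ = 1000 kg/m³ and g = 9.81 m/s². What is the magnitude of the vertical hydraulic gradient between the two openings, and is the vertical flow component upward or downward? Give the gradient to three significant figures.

Total head at BH-1: h = 632.30 m (water level in the standpipe).
Pressure head at BH-7: ψ = P/(ρg) = 120.2×1000 / (1000 × 9.81) = 12.25 m.
Total head at BH-7: h = z + ψ = 621.42 + 12.25 = 633.67 m.
Δh = h(BH-1) − h(BH-7) = 632.30 − 633.67 = -1.37 m.
Vertical separation Δz = 628.41 − 621.42 = 6.99 m.
|i_v| = |Δh| / Δz = 1.37 / 6.99 = 0.196.
Head is higher in the deep piezometer, so vertical flow is upward (discharge condition).

|i_v| ≈ 0.196; vertical flow is upward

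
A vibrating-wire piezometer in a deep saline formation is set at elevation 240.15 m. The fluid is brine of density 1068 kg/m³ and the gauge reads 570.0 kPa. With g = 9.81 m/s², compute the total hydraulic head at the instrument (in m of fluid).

ψ = P/(ρg) = 570.0×1000 / (1068 × 9.81) = 54.40 m.
h = z + ψ = 240.15 + 54.40 = 294.55 m.

h ≈ 294.55 m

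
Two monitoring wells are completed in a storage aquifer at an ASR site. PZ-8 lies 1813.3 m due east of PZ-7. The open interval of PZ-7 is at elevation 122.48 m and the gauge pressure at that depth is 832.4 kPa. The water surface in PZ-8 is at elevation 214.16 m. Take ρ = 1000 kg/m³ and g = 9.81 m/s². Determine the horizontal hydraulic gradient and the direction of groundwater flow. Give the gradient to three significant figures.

Pressure head at PZ-7: ψ = P/(ρg) = 832.4×1000 / (1000 × 9.81) = 84.85 m.
Total head at PZ-7: h = z + ψ = 122.48 + 84.85 = 207.33 m.
Total head at PZ-8: h = 214.16 m (water level in the piezometer is the total head).
Head difference: h(PZ-7) − h(PZ-8) = 207.33 − 214.16 = -6.83 m.
Hydraulic gradient: i = |Δh| / L = 6.83 / 1813.3 = 0.00377.
Flow is from higher to lower head: from PZ-8 toward PZ-7, i.e. toward the west.

i ≈ 0.00377; groundwater flows toward the west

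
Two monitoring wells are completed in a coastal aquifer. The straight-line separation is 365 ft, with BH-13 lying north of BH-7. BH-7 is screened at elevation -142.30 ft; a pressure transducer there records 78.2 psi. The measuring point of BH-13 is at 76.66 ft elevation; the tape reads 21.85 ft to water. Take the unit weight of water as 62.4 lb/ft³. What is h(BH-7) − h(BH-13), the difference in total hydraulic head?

Δh ≈ -16.65 ft

Pressure head at BH-7: ψ = 144·P/γ = 144 × 78.2 / 62.4 = 180.46 ft.
Total head at BH-7: h = z + ψ = -142.30 + 180.46 = 38.16 ft.
Total head at BH-13: h = 76.66 − 21.85 = 54.81 ft.
Head difference: h(BH-7) − h(BH-13) = 38.16 − 54.81 = -16.65 ft.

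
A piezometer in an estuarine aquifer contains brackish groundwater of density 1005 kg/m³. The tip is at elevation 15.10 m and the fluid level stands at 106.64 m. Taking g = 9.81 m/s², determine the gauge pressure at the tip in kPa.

P ≈ 902 kPa

Pressure head ψ = h − z = 106.64 − 15.10 = 91.54 m.
P = ρgψ = 1005 × 9.81 × 91.54 = 902497 Pa ≈ 902 kPa.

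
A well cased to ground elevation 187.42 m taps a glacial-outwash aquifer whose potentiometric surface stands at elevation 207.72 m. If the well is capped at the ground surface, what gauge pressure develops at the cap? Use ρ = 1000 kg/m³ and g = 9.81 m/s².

Head above the cap: Δh = 207.72 − 187.42 = 20.30 m.
P = ρgΔh = 1000 × 9.81 × 20.30 = 199143 Pa ≈ 199 kPa.

P ≈ 199 kPa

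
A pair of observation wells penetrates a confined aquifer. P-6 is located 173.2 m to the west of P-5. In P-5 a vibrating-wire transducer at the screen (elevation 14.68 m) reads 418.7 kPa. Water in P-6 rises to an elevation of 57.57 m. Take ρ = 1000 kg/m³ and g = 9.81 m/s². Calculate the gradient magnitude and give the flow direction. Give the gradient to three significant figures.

i ≈ 0.00121; groundwater flows toward the east

Pressure head at P-5: ψ = P/(ρg) = 418.7×1000 / (1000 × 9.81) = 42.68 m.
Total head at P-5: h = z + ψ = 14.68 + 42.68 = 57.36 m.
Total head at P-6: h = 57.57 m (water level in the piezometer is the total head).
Head difference: h(P-5) − h(P-6) = 57.36 − 57.57 = -0.21 m.
Hydraulic gradient: i = |Δh| / L = 0.21 / 173.2 = 0.00121.
Flow is from higher to lower head: from P-6 toward P-5, i.e. toward the east.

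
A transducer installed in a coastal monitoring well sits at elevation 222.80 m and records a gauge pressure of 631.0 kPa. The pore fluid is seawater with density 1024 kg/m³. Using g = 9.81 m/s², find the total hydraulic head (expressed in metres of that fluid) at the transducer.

h ≈ 285.61 m

ψ = P/(ρg) = 631.0×1000 / (1024 × 9.81) = 62.81 m.
h = z + ψ = 222.80 + 62.81 = 285.61 m.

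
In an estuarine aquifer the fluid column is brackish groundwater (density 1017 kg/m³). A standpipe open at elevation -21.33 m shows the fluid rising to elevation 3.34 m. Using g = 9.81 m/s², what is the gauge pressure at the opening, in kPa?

Pressure head ψ = h − z = 3.34 − (-21.33) = 24.67 m.
P = ρgψ = 1017 × 9.81 × 24.67 = 246127 Pa ≈ 246 kPa.

P ≈ 246 kPa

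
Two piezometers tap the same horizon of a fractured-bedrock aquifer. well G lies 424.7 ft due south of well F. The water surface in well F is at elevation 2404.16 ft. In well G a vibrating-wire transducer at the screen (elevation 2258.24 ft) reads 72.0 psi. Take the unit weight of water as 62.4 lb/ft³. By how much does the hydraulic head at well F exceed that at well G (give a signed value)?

Δh ≈ -20.23 ft

Total head at well F: h = 2404.16 ft (water level in the piezometer is the total head).
Pressure head at well G: ψ = 144·P/γ = 144 × 72.0 / 62.4 = 166.15 ft.
Total head at well G: h = z + ψ = 2258.24 + 166.15 = 2424.39 ft.
Head difference: h(well F) − h(well G) = 2404.16 − 2424.39 = -20.23 ft.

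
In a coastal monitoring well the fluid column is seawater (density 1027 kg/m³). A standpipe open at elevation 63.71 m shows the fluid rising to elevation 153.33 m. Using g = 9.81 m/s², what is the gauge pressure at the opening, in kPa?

P ≈ 903 kPa

Pressure head ψ = h − z = 153.33 − 63.71 = 89.62 m.
P = ρgψ = 1027 × 9.81 × 89.62 = 902910 Pa ≈ 903 kPa.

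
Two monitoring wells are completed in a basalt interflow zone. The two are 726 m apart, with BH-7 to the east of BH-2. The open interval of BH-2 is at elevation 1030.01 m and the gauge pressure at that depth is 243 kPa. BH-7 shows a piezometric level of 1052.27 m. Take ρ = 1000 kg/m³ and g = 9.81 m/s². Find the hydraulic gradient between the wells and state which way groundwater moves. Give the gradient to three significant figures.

Pressure head at BH-2: ψ = P/(ρg) = 243×1000 / (1000 × 9.81) = 24.77 m.
Total head at BH-2: h = z + ψ = 1030.01 + 24.77 = 1054.78 m.
Total head at BH-7: h = 1052.27 m (water level in the piezometer is the total head).
Head difference: h(BH-2) − h(BH-7) = 1054.78 − 1052.27 = 2.51 m.
Hydraulic gradient: i = |Δh| / L = 2.51 / 726 = 0.00346.
Flow is from higher to lower head: from BH-2 toward BH-7, i.e. toward the east.

i ≈ 0.00346; groundwater flows toward the east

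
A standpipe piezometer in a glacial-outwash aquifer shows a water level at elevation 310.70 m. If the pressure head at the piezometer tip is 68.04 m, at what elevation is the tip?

z ≈ 242.66 m

z = h − ψ = 310.70 − 68.04 = 242.66 m.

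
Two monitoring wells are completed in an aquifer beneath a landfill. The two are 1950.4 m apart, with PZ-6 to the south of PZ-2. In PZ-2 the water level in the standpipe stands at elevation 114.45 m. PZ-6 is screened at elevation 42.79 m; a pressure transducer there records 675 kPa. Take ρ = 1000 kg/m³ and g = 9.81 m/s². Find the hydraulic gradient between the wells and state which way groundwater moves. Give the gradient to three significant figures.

Total head at PZ-2: h = 114.45 m (water level in the piezometer is the total head).
Pressure head at PZ-6: ψ = P/(ρg) = 675×1000 / (1000 × 9.81) = 68.81 m.
Total head at PZ-6: h = z + ψ = 42.79 + 68.81 = 111.60 m.
Head difference: h(PZ-2) − h(PZ-6) = 114.45 − 111.60 = 2.85 m.
Hydraulic gradient: i = |Δh| / L = 2.85 / 1950.4 = 0.00146.
Flow is from higher to lower head: from PZ-2 toward PZ-6, i.e. toward the south.

i ≈ 0.00146; groundwater flows toward the south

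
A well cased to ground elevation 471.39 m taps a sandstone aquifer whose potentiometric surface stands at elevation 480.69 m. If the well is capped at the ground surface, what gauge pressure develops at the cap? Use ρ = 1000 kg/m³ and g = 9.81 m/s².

P ≈ 91.2 kPa

Head above the cap: Δh = 480.69 − 471.39 = 9.30 m.
P = ρgΔh = 1000 × 9.81 × 9.30 = 91233 Pa ≈ 91.2 kPa.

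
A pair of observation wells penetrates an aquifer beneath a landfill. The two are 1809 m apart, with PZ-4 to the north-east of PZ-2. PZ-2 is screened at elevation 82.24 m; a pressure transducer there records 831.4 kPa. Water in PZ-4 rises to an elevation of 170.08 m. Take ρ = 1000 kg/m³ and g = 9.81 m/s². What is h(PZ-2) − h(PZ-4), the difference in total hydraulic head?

Pressure head at PZ-2: ψ = P/(ρg) = 831.4×1000 / (1000 × 9.81) = 84.75 m.
Total head at PZ-2: h = z + ψ = 82.24 + 84.75 = 166.99 m.
Total head at PZ-4: h = 170.08 m (water level in the piezometer is the total head).
Head difference: h(PZ-2) − h(PZ-4) = 166.99 − 170.08 = -3.09 m.

Δh ≈ -3.09 m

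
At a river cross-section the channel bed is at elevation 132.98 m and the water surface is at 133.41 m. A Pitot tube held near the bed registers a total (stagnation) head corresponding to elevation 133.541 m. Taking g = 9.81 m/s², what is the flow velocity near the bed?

v ≈ 1.60 m/s

Near the bed, under hydrostatic conditions, the piezometric head (z + ψ) equals the free-surface elevation, 133.41 m.
Velocity head = total − piezometric = 133.541 − 133.41 = 0.131 m.
v = √(2g·h_v) = √(2 × 9.81 × 0.131) = 1.60 m/s.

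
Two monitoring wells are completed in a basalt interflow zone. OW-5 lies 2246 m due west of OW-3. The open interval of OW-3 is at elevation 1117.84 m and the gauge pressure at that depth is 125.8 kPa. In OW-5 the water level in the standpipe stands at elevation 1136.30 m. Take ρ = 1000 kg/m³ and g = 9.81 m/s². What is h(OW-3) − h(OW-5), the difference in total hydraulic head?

Δh ≈ -5.64 m

Pressure head at OW-3: ψ = P/(ρg) = 125.8×1000 / (1000 × 9.81) = 12.82 m.
Total head at OW-3: h = z + ψ = 1117.84 + 12.82 = 1130.66 m.
Total head at OW-5: h = 1136.30 m (water level in the piezometer is the total head).
Head difference: h(OW-3) − h(OW-5) = 1130.66 − 1136.30 = -5.64 m.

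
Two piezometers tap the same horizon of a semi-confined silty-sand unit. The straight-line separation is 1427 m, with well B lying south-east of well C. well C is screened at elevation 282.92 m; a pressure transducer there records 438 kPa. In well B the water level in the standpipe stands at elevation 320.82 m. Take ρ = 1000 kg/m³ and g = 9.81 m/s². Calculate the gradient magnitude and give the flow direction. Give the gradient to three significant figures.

Pressure head at well C: ψ = P/(ρg) = 438×1000 / (1000 × 9.81) = 44.65 m.
Total head at well C: h = z + ψ = 282.92 + 44.65 = 327.57 m.
Total head at well B: h = 320.82 m (water level in the piezometer is the total head).
Head difference: h(well C) − h(well B) = 327.57 − 320.82 = 6.75 m.
Hydraulic gradient: i = |Δh| / L = 6.75 / 1427 = 0.00473.
Flow is from higher to lower head: from well C toward well B, i.e. toward the south-east.

i ≈ 0.00473; groundwater flows toward the south-east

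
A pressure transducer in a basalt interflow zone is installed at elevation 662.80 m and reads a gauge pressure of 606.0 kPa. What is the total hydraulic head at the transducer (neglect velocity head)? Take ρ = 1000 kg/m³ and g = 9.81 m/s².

h ≈ 724.57 m

ψ = P/(ρg) = 606.0×1000 / (1000 × 9.81) = 61.77 m.
h = z + ψ = 662.80 + 61.77 = 724.57 m.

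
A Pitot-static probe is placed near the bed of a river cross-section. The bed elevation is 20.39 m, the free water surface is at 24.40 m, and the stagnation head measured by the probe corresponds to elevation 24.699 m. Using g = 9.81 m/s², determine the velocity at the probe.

v ≈ 2.42 m/s

Near the bed, under hydrostatic conditions, the piezometric head (z + ψ) equals the free-surface elevation, 24.40 m.
Velocity head = total − piezometric = 24.699 − 24.40 = 0.299 m.
v = √(2g·h_v) = √(2 × 9.81 × 0.299) = 2.42 m/s.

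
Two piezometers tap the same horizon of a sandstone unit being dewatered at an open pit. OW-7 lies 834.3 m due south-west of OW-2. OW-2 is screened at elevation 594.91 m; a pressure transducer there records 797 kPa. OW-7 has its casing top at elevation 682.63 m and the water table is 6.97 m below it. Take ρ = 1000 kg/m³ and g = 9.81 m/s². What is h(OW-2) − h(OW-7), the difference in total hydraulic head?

Δh ≈ 0.49 m

Pressure head at OW-2: ψ = P/(ρg) = 797×1000 / (1000 × 9.81) = 81.24 m.
Total head at OW-2: h = z + ψ = 594.91 + 81.24 = 676.15 m.
Total head at OW-7: h = 682.63 − 6.97 = 675.66 m.
Head difference: h(OW-2) − h(OW-7) = 676.15 − 675.66 = 0.49 m.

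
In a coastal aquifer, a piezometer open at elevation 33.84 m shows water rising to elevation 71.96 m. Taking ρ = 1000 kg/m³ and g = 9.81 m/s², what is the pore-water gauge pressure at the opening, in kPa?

Pressure head ψ = h − z = 71.96 − 33.84 = 38.12 m.
P = ρgψ = 1000 × 9.81 × 38.12 = 373957 Pa ≈ 374 kPa.

P ≈ 374 kPa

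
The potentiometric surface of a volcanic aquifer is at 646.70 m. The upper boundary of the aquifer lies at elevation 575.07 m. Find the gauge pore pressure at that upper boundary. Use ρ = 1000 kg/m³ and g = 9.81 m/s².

P ≈ 703 kPa

Pressure head at the aquifer top: ψ = h − z = 646.70 − 575.07 = 71.63 m.
P = ρgψ = 1000 × 9.81 × 71.63 = 702690 Pa ≈ 703 kPa.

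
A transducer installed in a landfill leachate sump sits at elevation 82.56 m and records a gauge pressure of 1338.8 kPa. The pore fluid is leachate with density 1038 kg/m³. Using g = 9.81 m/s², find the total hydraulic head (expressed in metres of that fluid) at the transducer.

h ≈ 214.04 m

ψ = P/(ρg) = 1338.8×1000 / (1038 × 9.81) = 131.48 m.
h = z + ψ = 82.56 + 131.48 = 214.04 m.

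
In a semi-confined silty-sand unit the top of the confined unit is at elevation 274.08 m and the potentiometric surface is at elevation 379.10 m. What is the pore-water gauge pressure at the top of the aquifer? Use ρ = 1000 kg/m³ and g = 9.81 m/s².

Pressure head at the aquifer top: ψ = h − z = 379.10 − 274.08 = 105.02 m.
P = ρgψ = 1000 × 9.81 × 105.02 = 1030246 Pa ≈ 1030 kPa.

P ≈ 1030 kPa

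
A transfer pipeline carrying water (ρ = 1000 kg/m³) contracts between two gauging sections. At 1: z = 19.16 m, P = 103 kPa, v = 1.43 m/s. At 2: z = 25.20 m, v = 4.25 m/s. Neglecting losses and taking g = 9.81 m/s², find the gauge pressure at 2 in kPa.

P₂ ≈ 35.7 kPa

Pressure head at 1: ψ₁ = P₁/(ρg) = 103×1000 / (1000 × 9.81) = 10.50 m.
Velocity heads: v₁²/2g = 1.43²/19.62 = 0.104 m; v₂²/2g = 4.25²/19.62 = 0.921 m.
Total head H = z₁ + ψ₁ + v₁²/2g = 19.16 + 10.50 + 0.104 = 29.76 m.
ψ₂ = H − z₂ − v₂²/2g = 29.76 − 25.20 − 0.921 = 3.64 m.
P₂ = ρgψ₂ = 1000 × 9.81 × 3.64 ≈ 35.7 kPa.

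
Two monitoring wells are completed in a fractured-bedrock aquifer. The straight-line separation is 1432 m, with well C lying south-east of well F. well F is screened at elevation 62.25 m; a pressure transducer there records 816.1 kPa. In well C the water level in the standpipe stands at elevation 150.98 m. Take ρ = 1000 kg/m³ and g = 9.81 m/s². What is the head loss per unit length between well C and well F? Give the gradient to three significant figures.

i ≈ 0.00387 m/m

Pressure head at well F: ψ = P/(ρg) = 816.1×1000 / (1000 × 9.81) = 83.19 m.
Total head at well F: h = z + ψ = 62.25 + 83.19 = 145.44 m.
Total head at well C: h = 150.98 m (water level in the piezometer is the total head).
Head difference: h(well F) − h(well C) = 145.44 − 150.98 = -5.54 m.
Hydraulic gradient: i = |Δh| / L = 5.54 / 1432 = 0.00387.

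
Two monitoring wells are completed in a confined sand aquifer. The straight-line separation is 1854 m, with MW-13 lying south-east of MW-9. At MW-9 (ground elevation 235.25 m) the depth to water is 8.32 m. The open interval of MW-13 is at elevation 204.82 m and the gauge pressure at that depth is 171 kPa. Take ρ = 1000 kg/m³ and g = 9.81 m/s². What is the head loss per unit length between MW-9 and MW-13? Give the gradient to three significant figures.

i ≈ 0.00252 m/m

Total head at MW-9: h = 235.25 − 8.32 = 226.93 m.
Pressure head at MW-13: ψ = P/(ρg) = 171×1000 / (1000 × 9.81) = 17.43 m.
Total head at MW-13: h = z + ψ = 204.82 + 17.43 = 222.25 m.
Head difference: h(MW-9) − h(MW-13) = 226.93 − 222.25 = 4.68 m.
Hydraulic gradient: i = |Δh| / L = 4.68 / 1854 = 0.00252.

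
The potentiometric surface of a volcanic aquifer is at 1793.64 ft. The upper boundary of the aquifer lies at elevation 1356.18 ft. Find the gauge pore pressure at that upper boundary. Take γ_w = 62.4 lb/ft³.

Pressure head at the aquifer top: ψ = h − z = 1793.64 − 1356.18 = 437.46 ft.
P = γψ/144 = 62.4 × 437.46 / 144 = 190 psi.

P ≈ 190 psi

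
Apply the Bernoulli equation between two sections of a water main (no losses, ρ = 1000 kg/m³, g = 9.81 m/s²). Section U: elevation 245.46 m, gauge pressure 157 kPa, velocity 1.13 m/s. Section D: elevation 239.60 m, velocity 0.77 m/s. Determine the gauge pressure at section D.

P₂ ≈ 215 kPa

Pressure head at U: ψ₁ = P₁/(ρg) = 157×1000 / (1000 × 9.81) = 16.00 m.
Velocity heads: v₁²/2g = 1.13²/19.62 = 0.065 m; v₂²/2g = 0.77²/19.62 = 0.030 m.
Total head H = z₁ + ψ₁ + v₁²/2g = 245.46 + 16.00 + 0.065 = 261.53 m.
ψ₂ = H − z₂ − v₂²/2g = 261.53 − 239.60 − 0.030 = 21.90 m.
P₂ = ρgψ₂ = 1000 × 9.81 × 21.90 ≈ 215 kPa.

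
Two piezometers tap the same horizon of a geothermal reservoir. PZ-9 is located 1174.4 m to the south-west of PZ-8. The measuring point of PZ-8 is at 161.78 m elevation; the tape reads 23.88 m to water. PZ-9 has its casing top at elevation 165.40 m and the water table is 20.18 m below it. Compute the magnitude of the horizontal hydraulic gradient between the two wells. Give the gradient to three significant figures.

Total head at PZ-8: h = 161.78 − 23.88 = 137.90 m.
Total head at PZ-9: h = 165.40 − 20.18 = 145.22 m.
Head difference: h(PZ-8) − h(PZ-9) = 137.90 − 145.22 = -7.32 m.
Hydraulic gradient: i = |Δh| / L = 7.32 / 1174.4 = 0.00623.

i ≈ 0.00623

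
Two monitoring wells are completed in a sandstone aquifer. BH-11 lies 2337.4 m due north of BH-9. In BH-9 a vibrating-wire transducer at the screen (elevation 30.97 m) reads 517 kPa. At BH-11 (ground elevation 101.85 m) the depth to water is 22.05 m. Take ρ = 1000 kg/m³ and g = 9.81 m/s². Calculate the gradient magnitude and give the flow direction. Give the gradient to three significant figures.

Pressure head at BH-9: ψ = P/(ρg) = 517×1000 / (1000 × 9.81) = 52.70 m.
Total head at BH-9: h = z + ψ = 30.97 + 52.70 = 83.67 m.
Total head at BH-11: h = 101.85 − 22.05 = 79.80 m.
Head difference: h(BH-9) − h(BH-11) = 83.67 − 79.80 = 3.87 m.
Hydraulic gradient: i = |Δh| / L = 3.87 / 2337.4 = 0.00166.
Flow is from higher to lower head: from BH-9 toward BH-11, i.e. toward the north.

i ≈ 0.00166; groundwater flows toward the north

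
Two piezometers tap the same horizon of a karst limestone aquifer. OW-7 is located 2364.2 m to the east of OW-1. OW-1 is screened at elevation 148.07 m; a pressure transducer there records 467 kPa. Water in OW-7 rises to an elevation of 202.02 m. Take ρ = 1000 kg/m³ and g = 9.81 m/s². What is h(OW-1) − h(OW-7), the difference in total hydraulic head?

Pressure head at OW-1: ψ = P/(ρg) = 467×1000 / (1000 × 9.81) = 47.60 m.
Total head at OW-1: h = z + ψ = 148.07 + 47.60 = 195.67 m.
Total head at OW-7: h = 202.02 m (water level in the piezometer is the total head).
Head difference: h(OW-1) − h(OW-7) = 195.67 − 202.02 = -6.35 m.

Δh ≈ -6.35 m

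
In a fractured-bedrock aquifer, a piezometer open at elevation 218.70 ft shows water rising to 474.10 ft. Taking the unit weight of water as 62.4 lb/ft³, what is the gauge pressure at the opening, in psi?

Pressure head ψ = h − z = 474.10 − 218.70 = 255.40 ft.
P = γ·ψ / 144 = 62.4 × 255.40 / 144 = 111 psi.

P ≈ 111 psi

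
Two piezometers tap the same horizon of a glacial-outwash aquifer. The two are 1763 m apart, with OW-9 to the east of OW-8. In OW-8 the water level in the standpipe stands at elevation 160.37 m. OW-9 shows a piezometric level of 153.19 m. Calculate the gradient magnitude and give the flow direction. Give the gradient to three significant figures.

Total head at OW-8: h = 160.37 m (water level in the piezometer is the total head).
Total head at OW-9: h = 153.19 m (water level in the piezometer is the total head).
Head difference: h(OW-8) − h(OW-9) = 160.37 − 153.19 = 7.18 m.
Hydraulic gradient: i = |Δh| / L = 7.18 / 1763 = 0.00407.
Flow is from higher to lower head: from OW-8 toward OW-9, i.e. toward the east.

i ≈ 0.00407; groundwater flows toward the east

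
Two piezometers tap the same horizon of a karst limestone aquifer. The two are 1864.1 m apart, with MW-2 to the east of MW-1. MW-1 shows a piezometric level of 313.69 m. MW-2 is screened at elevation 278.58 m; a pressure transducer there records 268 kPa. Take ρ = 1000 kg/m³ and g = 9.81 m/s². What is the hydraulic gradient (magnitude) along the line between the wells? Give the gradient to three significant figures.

i ≈ 0.00418

Total head at MW-1: h = 313.69 m (water level in the piezometer is the total head).
Pressure head at MW-2: ψ = P/(ρg) = 268×1000 / (1000 × 9.81) = 27.32 m.
Total head at MW-2: h = z + ψ = 278.58 + 27.32 = 305.90 m.
Head difference: h(MW-1) − h(MW-2) = 313.69 − 305.90 = 7.79 m.
Hydraulic gradient: i = |Δh| / L = 7.79 / 1864.1 = 0.00418.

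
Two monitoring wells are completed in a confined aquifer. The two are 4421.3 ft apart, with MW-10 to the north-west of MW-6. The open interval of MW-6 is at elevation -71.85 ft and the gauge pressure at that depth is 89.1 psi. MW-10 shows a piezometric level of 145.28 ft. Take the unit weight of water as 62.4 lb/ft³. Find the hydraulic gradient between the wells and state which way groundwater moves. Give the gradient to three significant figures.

Pressure head at MW-6: ψ = 144·P/γ = 144 × 89.1 / 62.4 = 205.62 ft.
Total head at MW-6: h = z + ψ = -71.85 + 205.62 = 133.77 ft.
Total head at MW-10: h = 145.28 ft (water level in the piezometer is the total head).
Head difference: h(MW-6) − h(MW-10) = 133.77 − 145.28 = -11.51 ft.
Hydraulic gradient: i = |Δh| / L = 11.51 / 4421.3 = 0.00260.
Flow is from higher to lower head: from MW-10 toward MW-6, i.e. toward the south-east.

i ≈ 0.00260; groundwater flows toward the south-east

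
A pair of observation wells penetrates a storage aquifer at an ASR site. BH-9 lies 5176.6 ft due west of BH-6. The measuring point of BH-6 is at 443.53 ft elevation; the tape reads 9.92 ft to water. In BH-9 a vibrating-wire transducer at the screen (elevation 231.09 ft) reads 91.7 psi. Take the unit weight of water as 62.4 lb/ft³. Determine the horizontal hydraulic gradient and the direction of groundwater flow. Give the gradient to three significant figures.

Total head at BH-6: h = 443.53 − 9.92 = 433.61 ft.
Pressure head at BH-9: ψ = 144·P/γ = 144 × 91.7 / 62.4 = 211.62 ft.
Total head at BH-9: h = z + ψ = 231.09 + 211.62 = 442.71 ft.
Head difference: h(BH-6) − h(BH-9) = 433.61 − 442.71 = -9.10 ft.
Hydraulic gradient: i = |Δh| / L = 9.10 / 5176.6 = 0.00176.
Flow is from higher to lower head: from BH-9 toward BH-6, i.e. toward the east.

i ≈ 0.00176; groundwater flows toward the east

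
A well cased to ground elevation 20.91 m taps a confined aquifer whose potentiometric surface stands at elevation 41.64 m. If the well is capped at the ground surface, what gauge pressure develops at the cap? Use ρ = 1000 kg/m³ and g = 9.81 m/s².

Head above the cap: Δh = 41.64 − 20.91 = 20.73 m.
P = ρgΔh = 1000 × 9.81 × 20.73 = 203361 Pa ≈ 203 kPa.

P ≈ 203 kPa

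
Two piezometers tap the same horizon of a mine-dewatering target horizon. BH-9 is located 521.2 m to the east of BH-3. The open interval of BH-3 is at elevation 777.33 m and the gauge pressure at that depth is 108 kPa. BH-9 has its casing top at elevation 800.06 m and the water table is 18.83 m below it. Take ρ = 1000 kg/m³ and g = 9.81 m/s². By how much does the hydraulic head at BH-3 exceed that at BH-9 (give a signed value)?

Δh ≈ 7.11 m

Pressure head at BH-3: ψ = P/(ρg) = 108×1000 / (1000 × 9.81) = 11.01 m.
Total head at BH-3: h = z + ψ = 777.33 + 11.01 = 788.34 m.
Total head at BH-9: h = 800.06 − 18.83 = 781.23 m.
Head difference: h(BH-3) − h(BH-9) = 788.34 − 781.23 = 7.11 m.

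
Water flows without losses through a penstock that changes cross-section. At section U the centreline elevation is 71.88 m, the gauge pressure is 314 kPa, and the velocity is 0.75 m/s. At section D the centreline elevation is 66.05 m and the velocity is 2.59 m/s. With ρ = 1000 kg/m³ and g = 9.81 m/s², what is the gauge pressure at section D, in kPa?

Pressure head at U: ψ₁ = P₁/(ρg) = 314×1000 / (1000 × 9.81) = 32.01 m.
Velocity heads: v₁²/2g = 0.75²/19.62 = 0.029 m; v₂²/2g = 2.59²/19.62 = 0.342 m.
Total head H = z₁ + ψ₁ + v₁²/2g = 71.88 + 32.01 + 0.029 = 103.92 m.
ψ₂ = H − z₂ − v₂²/2g = 103.92 − 66.05 − 0.342 = 37.53 m.
P₂ = ρgψ₂ = 1000 × 9.81 × 37.53 ≈ 368 kPa.

P₂ ≈ 368 kPa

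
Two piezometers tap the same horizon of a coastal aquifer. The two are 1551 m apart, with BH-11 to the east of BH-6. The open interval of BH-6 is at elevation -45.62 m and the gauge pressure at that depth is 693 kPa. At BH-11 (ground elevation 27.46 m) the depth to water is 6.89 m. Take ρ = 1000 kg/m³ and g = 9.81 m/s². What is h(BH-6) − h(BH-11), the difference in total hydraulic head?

Pressure head at BH-6: ψ = P/(ρg) = 693×1000 / (1000 × 9.81) = 70.64 m.
Total head at BH-6: h = z + ψ = -45.62 + 70.64 = 25.02 m.
Total head at BH-11: h = 27.46 − 6.89 = 20.57 m.
Head difference: h(BH-6) − h(BH-11) = 25.02 − 20.57 = 4.45 m.

Δh ≈ 4.45 m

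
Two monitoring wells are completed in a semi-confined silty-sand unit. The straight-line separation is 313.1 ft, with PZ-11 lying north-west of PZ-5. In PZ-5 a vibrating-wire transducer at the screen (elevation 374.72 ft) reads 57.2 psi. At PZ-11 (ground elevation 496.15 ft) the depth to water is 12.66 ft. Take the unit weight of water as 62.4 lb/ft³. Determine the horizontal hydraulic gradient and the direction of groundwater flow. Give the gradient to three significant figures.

i ≈ 0.0742; groundwater flows toward the north-west

Pressure head at PZ-5: ψ = 144·P/γ = 144 × 57.2 / 62.4 = 132.00 ft.
Total head at PZ-5: h = z + ψ = 374.72 + 132.00 = 506.72 ft.
Total head at PZ-11: h = 496.15 − 12.66 = 483.49 ft.
Head difference: h(PZ-5) − h(PZ-11) = 506.72 − 483.49 = 23.23 ft.
Hydraulic gradient: i = |Δh| / L = 23.23 / 313.1 = 0.0742.
Flow is from higher to lower head: from PZ-5 toward PZ-11, i.e. toward the north-west.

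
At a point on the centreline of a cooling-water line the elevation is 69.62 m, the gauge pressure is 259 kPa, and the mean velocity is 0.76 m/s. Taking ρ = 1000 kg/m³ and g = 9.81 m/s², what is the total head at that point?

h ≈ 96.05 m

Pressure head ψ = P/(ρg) = 259×1000 / (1000 × 9.81) = 26.40 m.
Velocity head = v²/(2g) = 0.76² / (2 × 9.81) = 0.029 m.
h = z + ψ + v²/(2g) = 69.62 + 26.40 + 0.029 = 96.05 m.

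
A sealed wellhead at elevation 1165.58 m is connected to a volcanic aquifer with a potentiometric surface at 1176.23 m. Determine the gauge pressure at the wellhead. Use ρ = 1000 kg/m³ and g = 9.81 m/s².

P ≈ 104 kPa

Head above the cap: Δh = 1176.23 − 1165.58 = 10.65 m.
P = ρgΔh = 1000 × 9.81 × 10.65 = 104476 Pa ≈ 104 kPa.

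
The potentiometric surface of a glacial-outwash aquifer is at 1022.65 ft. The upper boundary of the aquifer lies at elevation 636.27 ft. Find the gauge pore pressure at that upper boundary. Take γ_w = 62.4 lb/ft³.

P ≈ 167 psi

Pressure head at the aquifer top: ψ = h − z = 1022.65 − 636.27 = 386.38 ft.
P = γψ/144 = 62.4 × 386.38 / 144 = 167 psi.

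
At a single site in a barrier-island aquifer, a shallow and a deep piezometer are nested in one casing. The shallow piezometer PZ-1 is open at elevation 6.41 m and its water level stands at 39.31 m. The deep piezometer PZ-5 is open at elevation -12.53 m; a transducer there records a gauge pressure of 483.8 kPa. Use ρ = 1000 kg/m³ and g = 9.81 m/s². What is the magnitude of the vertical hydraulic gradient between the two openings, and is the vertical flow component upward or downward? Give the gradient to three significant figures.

Total head at PZ-1: h = 39.31 m (water level in the standpipe).
Pressure head at PZ-5: ψ = P/(ρg) = 483.8×1000 / (1000 × 9.81) = 49.32 m.
Total head at PZ-5: h = z + ψ = -12.53 + 49.32 = 36.79 m.
Δh = h(PZ-1) − h(PZ-5) = 39.31 − 36.79 = 2.52 m.
Vertical separation Δz = 6.41 − (-12.53) = 18.94 m.
|i_v| = |Δh| / Δz = 2.52 / 18.94 = 0.133.
Head is higher in the shallow piezometer, so vertical flow is downward (recharge condition).

|i_v| ≈ 0.133; vertical flow is downward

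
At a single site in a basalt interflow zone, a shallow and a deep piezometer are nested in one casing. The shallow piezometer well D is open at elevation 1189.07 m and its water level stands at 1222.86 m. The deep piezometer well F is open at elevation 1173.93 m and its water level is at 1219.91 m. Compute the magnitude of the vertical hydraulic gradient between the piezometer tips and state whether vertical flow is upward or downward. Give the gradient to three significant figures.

Total head at well D: h = 1222.86 m (water level in the standpipe).
Total head at well F: h = 1219.91 m.
Δh = h(well D) − h(well F) = 1222.86 − 1219.91 = 2.95 m.
Vertical separation Δz = 1189.07 − 1173.93 = 15.14 m.
|i_v| = |Δh| / Δz = 2.95 / 15.14 = 0.195.
Head is higher in the shallow piezometer, so vertical flow is downward (recharge condition).

|i_v| ≈ 0.195; vertical flow is downward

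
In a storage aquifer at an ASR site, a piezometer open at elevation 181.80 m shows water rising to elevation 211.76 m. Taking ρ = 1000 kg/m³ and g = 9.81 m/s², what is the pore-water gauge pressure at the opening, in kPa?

P ≈ 294 kPa

Pressure head ψ = h − z = 211.76 − 181.80 = 29.96 m.
P = ρgψ = 1000 × 9.81 × 29.96 = 293908 Pa ≈ 294 kPa.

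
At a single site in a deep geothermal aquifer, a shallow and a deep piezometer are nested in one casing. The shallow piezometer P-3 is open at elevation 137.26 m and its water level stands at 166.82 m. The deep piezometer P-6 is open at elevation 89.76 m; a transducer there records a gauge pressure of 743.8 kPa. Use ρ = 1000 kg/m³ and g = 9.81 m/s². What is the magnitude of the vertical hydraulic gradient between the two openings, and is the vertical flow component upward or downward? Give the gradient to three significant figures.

Total head at P-3: h = 166.82 m (water level in the standpipe).
Pressure head at P-6: ψ = P/(ρg) = 743.8×1000 / (1000 × 9.81) = 75.82 m.
Total head at P-6: h = z + ψ = 89.76 + 75.82 = 165.58 m.
Δh = h(P-3) − h(P-6) = 166.82 − 165.58 = 1.24 m.
Vertical separation Δz = 137.26 − 89.76 = 47.50 m.
|i_v| = |Δh| / Δz = 1.24 / 47.50 = 0.0261.
Head is higher in the shallow piezometer, so vertical flow is downward (recharge condition).

|i_v| ≈ 0.0261; vertical flow is downward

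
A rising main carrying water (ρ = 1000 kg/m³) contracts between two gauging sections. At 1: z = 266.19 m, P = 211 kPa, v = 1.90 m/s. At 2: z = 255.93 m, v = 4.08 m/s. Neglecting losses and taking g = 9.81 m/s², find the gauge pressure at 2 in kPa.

P₂ ≈ 305 kPa

Pressure head at 1: ψ₁ = P₁/(ρg) = 211×1000 / (1000 × 9.81) = 21.51 m.
Velocity heads: v₁²/2g = 1.90²/19.62 = 0.184 m; v₂²/2g = 4.08²/19.62 = 0.848 m.
Total head H = z₁ + ψ₁ + v₁²/2g = 266.19 + 21.51 + 0.184 = 287.88 m.
ψ₂ = H − z₂ − v₂²/2g = 287.88 − 255.93 − 0.848 = 31.10 m.
P₂ = ρgψ₂ = 1000 × 9.81 × 31.10 ≈ 305 kPa.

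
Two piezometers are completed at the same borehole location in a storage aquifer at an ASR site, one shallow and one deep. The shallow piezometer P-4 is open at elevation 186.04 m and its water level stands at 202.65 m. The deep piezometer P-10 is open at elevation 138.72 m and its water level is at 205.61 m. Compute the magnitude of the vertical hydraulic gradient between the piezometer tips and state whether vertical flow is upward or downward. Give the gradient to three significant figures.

Total head at P-4: h = 202.65 m (water level in the standpipe).
Total head at P-10: h = 205.61 m.
Δh = h(P-4) − h(P-10) = 202.65 − 205.61 = -2.96 m.
Vertical separation Δz = 186.04 − 138.72 = 47.32 m.
|i_v| = |Δh| / Δz = 2.96 / 47.32 = 0.0626.
Head is higher in the deep piezometer, so vertical flow is upward (discharge condition).

|i_v| ≈ 0.0626; vertical flow is upward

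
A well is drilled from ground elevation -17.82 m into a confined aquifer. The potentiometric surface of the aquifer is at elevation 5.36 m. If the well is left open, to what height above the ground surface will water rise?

Water rises to the potentiometric surface, so the rise above ground = 5.36 − (-17.82) = 23.18 m.

≈ 23.18 m above ground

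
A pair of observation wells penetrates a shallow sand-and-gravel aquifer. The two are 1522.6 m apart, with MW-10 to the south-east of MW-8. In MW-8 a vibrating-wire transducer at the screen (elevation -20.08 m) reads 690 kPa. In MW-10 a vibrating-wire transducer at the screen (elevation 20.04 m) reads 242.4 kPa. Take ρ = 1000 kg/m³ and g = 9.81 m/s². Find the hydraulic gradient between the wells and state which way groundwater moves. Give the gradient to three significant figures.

i ≈ 0.00362; groundwater flows toward the south-east

Pressure head at MW-8: ψ = P/(ρg) = 690×1000 / (1000 × 9.81) = 70.34 m.
Total head at MW-8: h = z + ψ = -20.08 + 70.34 = 50.26 m.
Pressure head at MW-10: ψ = P/(ρg) = 242.4×1000 / (1000 × 9.81) = 24.71 m.
Total head at MW-10: h = z + ψ = 20.04 + 24.71 = 44.75 m.
Head difference: h(MW-8) − h(MW-10) = 50.26 − 44.75 = 5.51 m.
Hydraulic gradient: i = |Δh| / L = 5.51 / 1522.6 = 0.00362.
Flow is from higher to lower head: from MW-8 toward MW-10, i.e. toward the south-east.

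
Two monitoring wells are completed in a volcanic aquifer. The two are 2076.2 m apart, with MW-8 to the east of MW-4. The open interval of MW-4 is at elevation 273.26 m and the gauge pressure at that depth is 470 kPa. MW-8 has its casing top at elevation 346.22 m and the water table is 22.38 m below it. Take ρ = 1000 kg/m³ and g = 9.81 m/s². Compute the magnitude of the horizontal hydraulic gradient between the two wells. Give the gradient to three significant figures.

Pressure head at MW-4: ψ = P/(ρg) = 470×1000 / (1000 × 9.81) = 47.91 m.
Total head at MW-4: h = z + ψ = 273.26 + 47.91 = 321.17 m.
Total head at MW-8: h = 346.22 − 22.38 = 323.84 m.
Head difference: h(MW-4) − h(MW-8) = 321.17 − 323.84 = -2.67 m.
Hydraulic gradient: i = |Δh| / L = 2.67 / 2076.2 = 0.00129.

i ≈ 0.00129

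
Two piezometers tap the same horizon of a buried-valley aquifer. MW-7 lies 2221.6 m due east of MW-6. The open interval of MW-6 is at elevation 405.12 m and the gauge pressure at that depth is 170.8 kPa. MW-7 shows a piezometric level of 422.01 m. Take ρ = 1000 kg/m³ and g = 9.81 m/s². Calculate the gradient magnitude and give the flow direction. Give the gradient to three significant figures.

Pressure head at MW-6: ψ = P/(ρg) = 170.8×1000 / (1000 × 9.81) = 17.41 m.
Total head at MW-6: h = z + ψ = 405.12 + 17.41 = 422.53 m.
Total head at MW-7: h = 422.01 m (water level in the piezometer is the total head).
Head difference: h(MW-6) − h(MW-7) = 422.53 − 422.01 = 0.52 m.
Hydraulic gradient: i = |Δh| / L = 0.52 / 2221.6 = 0.000234.
Flow is from higher to lower head: from MW-6 toward MW-7, i.e. toward the east.

i ≈ 0.000234; groundwater flows toward the east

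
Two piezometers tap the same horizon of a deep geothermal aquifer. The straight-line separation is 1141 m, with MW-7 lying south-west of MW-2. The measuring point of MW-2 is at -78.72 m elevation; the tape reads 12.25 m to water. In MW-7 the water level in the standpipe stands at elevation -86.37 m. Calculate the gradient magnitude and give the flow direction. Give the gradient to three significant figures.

i ≈ 0.00403; groundwater flows toward the north-east

Total head at MW-2: h = -78.72 − 12.25 = -90.97 m.
Total head at MW-7: h = -86.37 m (water level in the piezometer is the total head).
Head difference: h(MW-2) − h(MW-7) = -90.97 − (-86.37) = -4.60 m.
Hydraulic gradient: i = |Δh| / L = 4.60 / 1141 = 0.00403.
Flow is from higher to lower head: from MW-7 toward MW-2, i.e. toward the north-east.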